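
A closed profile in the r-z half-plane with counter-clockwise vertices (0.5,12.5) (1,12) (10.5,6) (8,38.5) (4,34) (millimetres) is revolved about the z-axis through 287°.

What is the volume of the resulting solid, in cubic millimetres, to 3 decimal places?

Profile (r,z), 5 vertices: (0.5,12.5) (1,12) (10.5,6) (8,38.5) (4,34)
edge 0: (0.5,12.5)→(1,12)  cross = 0.5·12 − 1·12.5 = -6.5000; (r_i+r_j)·cross = 1.5·-6.5000 = -9.7500
edge 1: (1,12)→(10.5,6)  cross = 1·6 − 10.5·12 = -120.0000; (r_i+r_j)·cross = 11.5·-120.0000 = -1380.0000
edge 2: (10.5,6)→(8,38.5)  cross = 10.5·38.5 − 8·6 = 356.2500; (r_i+r_j)·cross = 18.5·356.2500 = 6590.6250
edge 3: (8,38.5)→(4,34)  cross = 8·34 − 4·38.5 = 118.0000; (r_i+r_j)·cross = 12·118.0000 = 1416.0000
edge 4: (4,34)→(0.5,12.5)  cross = 4·12.5 − 0.5·34 = 33.0000; (r_i+r_j)·cross = 4.5·33.0000 = 148.5000
Σcross = 380.7500 → A = |Σcross|/2 = 190.3750 mm²
Σ(r_i+r_j)·cross = 6765.3750 → first moment M = |Σ|/6 = 1127.5625
R_c = M/A = 1127.5625/190.3750 = 5.9228 mm
θ = 287° = 5.009095 rad
V = θ·R_c·A = 5.009095·5.9228·190.3750 = 5648.068 mm³

Volume = 5648.068 mm³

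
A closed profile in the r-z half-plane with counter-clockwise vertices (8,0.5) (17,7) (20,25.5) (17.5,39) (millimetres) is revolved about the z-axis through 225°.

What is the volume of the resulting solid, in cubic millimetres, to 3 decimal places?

Volume = 11015.046 mm³

Profile (r,z), 4 vertices: (8,0.5) (17,7) (20,25.5) (17.5,39)
edge 0: (8,0.5)→(17,7)  cross = 8·7 − 17·0.5 = 47.5000; (r_i+r_j)·cross = 25·47.5000 = 1187.5000
edge 1: (17,7)→(20,25.5)  cross = 17·25.5 − 20·7 = 293.5000; (r_i+r_j)·cross = 37·293.5000 = 10859.5000
edge 2: (20,25.5)→(17.5,39)  cross = 20·39 − 17.5·25.5 = 333.7500; (r_i+r_j)·cross = 37.5·333.7500 = 12515.6250
edge 3: (17.5,39)→(8,0.5)  cross = 17.5·0.5 − 8·39 = -303.2500; (r_i+r_j)·cross = 25.5·-303.2500 = -7732.8750
Σcross = 371.5000 → A = |Σcross|/2 = 185.7500 mm²
Σ(r_i+r_j)·cross = 16829.7500 → first moment M = |Σ|/6 = 2804.9583
R_c = M/A = 2804.9583/185.7500 = 15.1007 mm
θ = 225° = 3.926991 rad
V = θ·R_c·A = 3.926991·15.1007·185.7500 = 11015.046 mm³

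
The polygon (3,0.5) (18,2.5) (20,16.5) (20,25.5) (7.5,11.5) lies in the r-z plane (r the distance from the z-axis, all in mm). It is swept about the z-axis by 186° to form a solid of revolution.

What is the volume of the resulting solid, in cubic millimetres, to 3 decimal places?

Volume = 9358.713 mm³

Profile (r,z), 5 vertices: (3,0.5) (18,2.5) (20,16.5) (20,25.5) (7.5,11.5)
edge 0: (3,0.5)→(18,2.5)  cross = 3·2.5 − 18·0.5 = -1.5000; (r_i+r_j)·cross = 21·-1.5000 = -31.5000
edge 1: (18,2.5)→(20,16.5)  cross = 18·16.5 − 20·2.5 = 247.0000; (r_i+r_j)·cross = 38·247.0000 = 9386.0000
edge 2: (20,16.5)→(20,25.5)  cross = 20·25.5 − 20·16.5 = 180.0000; (r_i+r_j)·cross = 40·180.0000 = 7200.0000
edge 3: (20,25.5)→(7.5,11.5)  cross = 20·11.5 − 7.5·25.5 = 38.7500; (r_i+r_j)·cross = 27.5·38.7500 = 1065.6250
edge 4: (7.5,11.5)→(3,0.5)  cross = 7.5·0.5 − 3·11.5 = -30.7500; (r_i+r_j)·cross = 10.5·-30.7500 = -322.8750
Σcross = 433.5000 → A = |Σcross|/2 = 216.7500 mm²
Σ(r_i+r_j)·cross = 17297.2500 → first moment M = |Σ|/6 = 2882.8750
R_c = M/A = 2882.8750/216.7500 = 13.3005 mm
θ = 186° = 3.246312 rad
V = θ·R_c·A = 3.246312·13.3005·216.7500 = 9358.713 mm³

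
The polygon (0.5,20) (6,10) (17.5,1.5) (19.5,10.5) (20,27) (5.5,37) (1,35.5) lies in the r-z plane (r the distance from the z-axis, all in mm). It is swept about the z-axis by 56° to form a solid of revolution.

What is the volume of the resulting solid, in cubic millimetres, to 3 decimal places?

Profile (r,z), 7 vertices: (0.5,20) (6,10) (17.5,1.5) (19.5,10.5) (20,27) (5.5,37) (1,35.5)
edge 0: (0.5,20)→(6,10)  cross = 0.5·10 − 6·20 = -115.0000; (r_i+r_j)·cross = 6.5·-115.0000 = -747.5000
edge 1: (6,10)→(17.5,1.5)  cross = 6·1.5 − 17.5·10 = -166.0000; (r_i+r_j)·cross = 23.5·-166.0000 = -3901.0000
edge 2: (17.5,1.5)→(19.5,10.5)  cross = 17.5·10.5 − 19.5·1.5 = 154.5000; (r_i+r_j)·cross = 37·154.5000 = 5716.5000
edge 3: (19.5,10.5)→(20,27)  cross = 19.5·27 − 20·10.5 = 316.5000; (r_i+r_j)·cross = 39.5·316.5000 = 12501.7500
edge 4: (20,27)→(5.5,37)  cross = 20·37 − 5.5·27 = 591.5000; (r_i+r_j)·cross = 25.5·591.5000 = 15083.2500
edge 5: (5.5,37)→(1,35.5)  cross = 5.5·35.5 − 1·37 = 158.2500; (r_i+r_j)·cross = 6.5·158.2500 = 1028.6250
edge 6: (1,35.5)→(0.5,20)  cross = 1·20 − 0.5·35.5 = 2.2500; (r_i+r_j)·cross = 1.5·2.2500 = 3.3750
Σcross = 942.0000 → A = |Σcross|/2 = 471.0000 mm²
Σ(r_i+r_j)·cross = 29685.0000 → first moment M = |Σ|/6 = 4947.5000
R_c = M/A = 4947.5000/471.0000 = 10.5042 mm
θ = 56° = 0.977384 rad
V = θ·R_c·A = 0.977384·10.5042·471.0000 = 4835.609 mm³

Volume = 4835.609 mm³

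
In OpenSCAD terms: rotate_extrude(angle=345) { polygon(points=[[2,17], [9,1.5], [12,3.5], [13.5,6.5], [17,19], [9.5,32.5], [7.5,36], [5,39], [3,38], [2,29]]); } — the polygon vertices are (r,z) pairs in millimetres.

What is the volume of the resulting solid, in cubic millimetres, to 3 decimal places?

Volume = 17409.959 mm³

Profile (r,z), 10 vertices: (2,17) (9,1.5) (12,3.5) (13.5,6.5) (17,19) (9.5,32.5) (7.5,36) (5,39) (3,38) (2,29)
edge 0: (2,17)→(9,1.5)  cross = 2·1.5 − 9·17 = -150.0000; (r_i+r_j)·cross = 11·-150.0000 = -1650.0000
edge 1: (9,1.5)→(12,3.5)  cross = 9·3.5 − 12·1.5 = 13.5000; (r_i+r_j)·cross = 21·13.5000 = 283.5000
edge 2: (12,3.5)→(13.5,6.5)  cross = 12·6.5 − 13.5·3.5 = 30.7500; (r_i+r_j)·cross = 25.5·30.7500 = 784.1250
edge 3: (13.5,6.5)→(17,19)  cross = 13.5·19 − 17·6.5 = 146.0000; (r_i+r_j)·cross = 30.5·146.0000 = 4453.0000
edge 4: (17,19)→(9.5,32.5)  cross = 17·32.5 − 9.5·19 = 372.0000; (r_i+r_j)·cross = 26.5·372.0000 = 9858.0000
edge 5: (9.5,32.5)→(7.5,36)  cross = 9.5·36 − 7.5·32.5 = 98.2500; (r_i+r_j)·cross = 17·98.2500 = 1670.2500
edge 6: (7.5,36)→(5,39)  cross = 7.5·39 − 5·36 = 112.5000; (r_i+r_j)·cross = 12.5·112.5000 = 1406.2500
edge 7: (5,39)→(3,38)  cross = 5·38 − 3·39 = 73.0000; (r_i+r_j)·cross = 8·73.0000 = 584.0000
edge 8: (3,38)→(2,29)  cross = 3·29 − 2·38 = 11.0000; (r_i+r_j)·cross = 5·11.0000 = 55.0000
edge 9: (2,29)→(2,17)  cross = 2·17 − 2·29 = -24.0000; (r_i+r_j)·cross = 4·-24.0000 = -96.0000
Σcross = 683.0000 → A = |Σcross|/2 = 341.5000 mm²
Σ(r_i+r_j)·cross = 17348.1250 → first moment M = |Σ|/6 = 2891.3542
R_c = M/A = 2891.3542/341.5000 = 8.4666 mm
θ = 345° = 6.021386 rad
V = θ·R_c·A = 6.021386·8.4666·341.5000 = 17409.959 mm³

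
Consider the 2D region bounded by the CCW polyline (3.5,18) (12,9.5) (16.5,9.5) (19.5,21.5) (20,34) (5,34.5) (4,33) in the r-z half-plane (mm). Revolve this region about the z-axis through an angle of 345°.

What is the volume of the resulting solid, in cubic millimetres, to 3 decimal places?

Profile (r,z), 7 vertices: (3.5,18) (12,9.5) (16.5,9.5) (19.5,21.5) (20,34) (5,34.5) (4,33)
edge 0: (3.5,18)→(12,9.5)  cross = 3.5·9.5 − 12·18 = -182.7500; (r_i+r_j)·cross = 15.5·-182.7500 = -2832.6250
edge 1: (12,9.5)→(16.5,9.5)  cross = 12·9.5 − 16.5·9.5 = -42.7500; (r_i+r_j)·cross = 28.5·-42.7500 = -1218.3750
edge 2: (16.5,9.5)→(19.5,21.5)  cross = 16.5·21.5 − 19.5·9.5 = 169.5000; (r_i+r_j)·cross = 36·169.5000 = 6102.0000
edge 3: (19.5,21.5)→(20,34)  cross = 19.5·34 − 20·21.5 = 233.0000; (r_i+r_j)·cross = 39.5·233.0000 = 9203.5000
edge 4: (20,34)→(5,34.5)  cross = 20·34.5 − 5·34 = 520.0000; (r_i+r_j)·cross = 25·520.0000 = 13000.0000
edge 5: (5,34.5)→(4,33)  cross = 5·33 − 4·34.5 = 27.0000; (r_i+r_j)·cross = 9·27.0000 = 243.0000
edge 6: (4,33)→(3.5,18)  cross = 4·18 − 3.5·33 = -43.5000; (r_i+r_j)·cross = 7.5·-43.5000 = -326.2500
Σcross = 680.5000 → A = |Σcross|/2 = 340.2500 mm²
Σ(r_i+r_j)·cross = 24171.2500 → first moment M = |Σ|/6 = 4028.5417
R_c = M/A = 4028.5417/340.2500 = 11.8399 mm
θ = 345° = 6.021386 rad
V = θ·R_c·A = 6.021386·11.8399·340.2500 = 24257.404 mm³

Volume = 24257.404 mm³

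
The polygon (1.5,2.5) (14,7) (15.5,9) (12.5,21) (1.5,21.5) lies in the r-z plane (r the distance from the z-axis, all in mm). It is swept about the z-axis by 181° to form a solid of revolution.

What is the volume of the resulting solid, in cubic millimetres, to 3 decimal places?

Profile (r,z), 5 vertices: (1.5,2.5) (14,7) (15.5,9) (12.5,21) (1.5,21.5)
edge 0: (1.5,2.5)→(14,7)  cross = 1.5·7 − 14·2.5 = -24.5000; (r_i+r_j)·cross = 15.5·-24.5000 = -379.7500
edge 1: (14,7)→(15.5,9)  cross = 14·9 − 15.5·7 = 17.5000; (r_i+r_j)·cross = 29.5·17.5000 = 516.2500
edge 2: (15.5,9)→(12.5,21)  cross = 15.5·21 − 12.5·9 = 213.0000; (r_i+r_j)·cross = 28·213.0000 = 5964.0000
edge 3: (12.5,21)→(1.5,21.5)  cross = 12.5·21.5 − 1.5·21 = 237.2500; (r_i+r_j)·cross = 14·237.2500 = 3321.5000
edge 4: (1.5,21.5)→(1.5,2.5)  cross = 1.5·2.5 − 1.5·21.5 = -28.5000; (r_i+r_j)·cross = 3·-28.5000 = -85.5000
Σcross = 414.7500 → A = |Σcross|/2 = 207.3750 mm²
Σ(r_i+r_j)·cross = 9336.5000 → first moment M = |Σ|/6 = 1556.0833
R_c = M/A = 1556.0833/207.3750 = 7.5037 mm
θ = 181° = 3.159046 rad
V = θ·R_c·A = 3.159046·7.5037·207.3750 = 4915.739 mm³

Volume = 4915.739 mm³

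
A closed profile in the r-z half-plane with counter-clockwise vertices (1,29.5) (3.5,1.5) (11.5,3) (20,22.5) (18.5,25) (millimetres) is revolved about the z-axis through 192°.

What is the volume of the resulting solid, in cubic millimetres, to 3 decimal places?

Volume = 10656.562 mm³

Profile (r,z), 5 vertices: (1,29.5) (3.5,1.5) (11.5,3) (20,22.5) (18.5,25)
edge 0: (1,29.5)→(3.5,1.5)  cross = 1·1.5 − 3.5·29.5 = -101.7500; (r_i+r_j)·cross = 4.5·-101.7500 = -457.8750
edge 1: (3.5,1.5)→(11.5,3)  cross = 3.5·3 − 11.5·1.5 = -6.7500; (r_i+r_j)·cross = 15·-6.7500 = -101.2500
edge 2: (11.5,3)→(20,22.5)  cross = 11.5·22.5 − 20·3 = 198.7500; (r_i+r_j)·cross = 31.5·198.7500 = 6260.6250
edge 3: (20,22.5)→(18.5,25)  cross = 20·25 − 18.5·22.5 = 83.7500; (r_i+r_j)·cross = 38.5·83.7500 = 3224.3750
edge 4: (18.5,25)→(1,29.5)  cross = 18.5·29.5 − 1·25 = 520.7500; (r_i+r_j)·cross = 19.5·520.7500 = 10154.6250
Σcross = 694.7500 → A = |Σcross|/2 = 347.3750 mm²
Σ(r_i+r_j)·cross = 19080.5000 → first moment M = |Σ|/6 = 3180.0833
R_c = M/A = 3180.0833/347.3750 = 9.1546 mm
θ = 192° = 3.351032 rad
V = θ·R_c·A = 3.351032·9.1546·347.3750 = 10656.562 mm³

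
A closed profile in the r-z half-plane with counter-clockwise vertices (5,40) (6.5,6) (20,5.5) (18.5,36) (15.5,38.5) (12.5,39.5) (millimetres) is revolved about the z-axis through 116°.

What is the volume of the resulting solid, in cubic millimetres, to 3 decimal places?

Volume = 11179.488 mm³

Profile (r,z), 6 vertices: (5,40) (6.5,6) (20,5.5) (18.5,36) (15.5,38.5) (12.5,39.5)
edge 0: (5,40)→(6.5,6)  cross = 5·6 − 6.5·40 = -230.0000; (r_i+r_j)·cross = 11.5·-230.0000 = -2645.0000
edge 1: (6.5,6)→(20,5.5)  cross = 6.5·5.5 − 20·6 = -84.2500; (r_i+r_j)·cross = 26.5·-84.2500 = -2232.6250
edge 2: (20,5.5)→(18.5,36)  cross = 20·36 − 18.5·5.5 = 618.2500; (r_i+r_j)·cross = 38.5·618.2500 = 23802.6250
edge 3: (18.5,36)→(15.5,38.5)  cross = 18.5·38.5 − 15.5·36 = 154.2500; (r_i+r_j)·cross = 34·154.2500 = 5244.5000
edge 4: (15.5,38.5)→(12.5,39.5)  cross = 15.5·39.5 − 12.5·38.5 = 131.0000; (r_i+r_j)·cross = 28·131.0000 = 3668.0000
edge 5: (12.5,39.5)→(5,40)  cross = 12.5·40 − 5·39.5 = 302.5000; (r_i+r_j)·cross = 17.5·302.5000 = 5293.7500
Σcross = 891.7500 → A = |Σcross|/2 = 445.8750 mm²
Σ(r_i+r_j)·cross = 33131.2500 → first moment M = |Σ|/6 = 5521.8750
R_c = M/A = 5521.8750/445.8750 = 12.3844 mm
θ = 116° = 2.024582 rad
V = θ·R_c·A = 2.024582·12.3844·445.8750 = 11179.488 mm³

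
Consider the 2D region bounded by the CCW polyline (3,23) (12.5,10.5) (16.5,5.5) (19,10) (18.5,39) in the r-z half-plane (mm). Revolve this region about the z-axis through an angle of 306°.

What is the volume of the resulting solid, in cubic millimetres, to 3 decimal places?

Volume = 20145.149 mm³

Profile (r,z), 5 vertices: (3,23) (12.5,10.5) (16.5,5.5) (19,10) (18.5,39)
edge 0: (3,23)→(12.5,10.5)  cross = 3·10.5 − 12.5·23 = -256.0000; (r_i+r_j)·cross = 15.5·-256.0000 = -3968.0000
edge 1: (12.5,10.5)→(16.5,5.5)  cross = 12.5·5.5 − 16.5·10.5 = -104.5000; (r_i+r_j)·cross = 29·-104.5000 = -3030.5000
edge 2: (16.5,5.5)→(19,10)  cross = 16.5·10 − 19·5.5 = 60.5000; (r_i+r_j)·cross = 35.5·60.5000 = 2147.7500
edge 3: (19,10)→(18.5,39)  cross = 19·39 − 18.5·10 = 556.0000; (r_i+r_j)·cross = 37.5·556.0000 = 20850.0000
edge 4: (18.5,39)→(3,23)  cross = 18.5·23 − 3·39 = 308.5000; (r_i+r_j)·cross = 21.5·308.5000 = 6632.7500
Σcross = 564.5000 → A = |Σcross|/2 = 282.2500 mm²
Σ(r_i+r_j)·cross = 22632.0000 → first moment M = |Σ|/6 = 3772.0000
R_c = M/A = 3772.0000/282.2500 = 13.3640 mm
θ = 306° = 5.340708 rad
V = θ·R_c·A = 5.340708·13.3640·282.2500 = 20145.149 mm³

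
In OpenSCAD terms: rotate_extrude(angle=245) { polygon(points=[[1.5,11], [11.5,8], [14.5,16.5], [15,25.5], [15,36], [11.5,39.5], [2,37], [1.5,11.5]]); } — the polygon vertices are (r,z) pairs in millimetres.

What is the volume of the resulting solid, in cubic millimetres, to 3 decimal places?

Profile (r,z), 8 vertices: (1.5,11) (11.5,8) (14.5,16.5) (15,25.5) (15,36) (11.5,39.5) (2,37) (1.5,11.5)
edge 0: (1.5,11)→(11.5,8)  cross = 1.5·8 − 11.5·11 = -114.5000; (r_i+r_j)·cross = 13·-114.5000 = -1488.5000
edge 1: (11.5,8)→(14.5,16.5)  cross = 11.5·16.5 − 14.5·8 = 73.7500; (r_i+r_j)·cross = 26·73.7500 = 1917.5000
edge 2: (14.5,16.5)→(15,25.5)  cross = 14.5·25.5 − 15·16.5 = 122.2500; (r_i+r_j)·cross = 29.5·122.2500 = 3606.3750
edge 3: (15,25.5)→(15,36)  cross = 15·36 − 15·25.5 = 157.5000; (r_i+r_j)·cross = 30·157.5000 = 4725.0000
edge 4: (15,36)→(11.5,39.5)  cross = 15·39.5 − 11.5·36 = 178.5000; (r_i+r_j)·cross = 26.5·178.5000 = 4730.2500
edge 5: (11.5,39.5)→(2,37)  cross = 11.5·37 − 2·39.5 = 346.5000; (r_i+r_j)·cross = 13.5·346.5000 = 4677.7500
edge 6: (2,37)→(1.5,11.5)  cross = 2·11.5 − 1.5·37 = -32.5000; (r_i+r_j)·cross = 3.5·-32.5000 = -113.7500
edge 7: (1.5,11.5)→(1.5,11)  cross = 1.5·11 − 1.5·11.5 = -0.7500; (r_i+r_j)·cross = 3·-0.7500 = -2.2500
Σcross = 730.7500 → A = |Σcross|/2 = 365.3750 mm²
Σ(r_i+r_j)·cross = 18052.3750 → first moment M = |Σ|/6 = 3008.7292
R_c = M/A = 3008.7292/365.3750 = 8.2346 mm
θ = 245° = 4.276057 rad
V = θ·R_c·A = 4.276057·8.2346·365.3750 = 12865.496 mm³

Volume = 12865.496 mm³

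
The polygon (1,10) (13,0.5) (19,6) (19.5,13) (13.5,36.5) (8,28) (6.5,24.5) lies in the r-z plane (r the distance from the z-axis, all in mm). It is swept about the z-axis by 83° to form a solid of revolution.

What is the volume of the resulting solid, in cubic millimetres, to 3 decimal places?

Profile (r,z), 7 vertices: (1,10) (13,0.5) (19,6) (19.5,13) (13.5,36.5) (8,28) (6.5,24.5)
edge 0: (1,10)→(13,0.5)  cross = 1·0.5 − 13·10 = -129.5000; (r_i+r_j)·cross = 14·-129.5000 = -1813.0000
edge 1: (13,0.5)→(19,6)  cross = 13·6 − 19·0.5 = 68.5000; (r_i+r_j)·cross = 32·68.5000 = 2192.0000
edge 2: (19,6)→(19.5,13)  cross = 19·13 − 19.5·6 = 130.0000; (r_i+r_j)·cross = 38.5·130.0000 = 5005.0000
edge 3: (19.5,13)→(13.5,36.5)  cross = 19.5·36.5 − 13.5·13 = 536.2500; (r_i+r_j)·cross = 33·536.2500 = 17696.2500
edge 4: (13.5,36.5)→(8,28)  cross = 13.5·28 − 8·36.5 = 86.0000; (r_i+r_j)·cross = 21.5·86.0000 = 1849.0000
edge 5: (8,28)→(6.5,24.5)  cross = 8·24.5 − 6.5·28 = 14.0000; (r_i+r_j)·cross = 14.5·14.0000 = 203.0000
edge 6: (6.5,24.5)→(1,10)  cross = 6.5·10 − 1·24.5 = 40.5000; (r_i+r_j)·cross = 7.5·40.5000 = 303.7500
Σcross = 745.7500 → A = |Σcross|/2 = 372.8750 mm²
Σ(r_i+r_j)·cross = 25436.0000 → first moment M = |Σ|/6 = 4239.3333
R_c = M/A = 4239.3333/372.8750 = 11.3693 mm
θ = 83° = 1.448623 rad
V = θ·R_c·A = 1.448623·11.3693·372.8750 = 6141.197 mm³

Volume = 6141.197 mm³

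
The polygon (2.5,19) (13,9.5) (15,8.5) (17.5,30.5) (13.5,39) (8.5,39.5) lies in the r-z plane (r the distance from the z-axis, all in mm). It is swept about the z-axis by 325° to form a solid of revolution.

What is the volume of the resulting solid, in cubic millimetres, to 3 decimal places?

Profile (r,z), 6 vertices: (2.5,19) (13,9.5) (15,8.5) (17.5,30.5) (13.5,39) (8.5,39.5)
edge 0: (2.5,19)→(13,9.5)  cross = 2.5·9.5 − 13·19 = -223.2500; (r_i+r_j)·cross = 15.5·-223.2500 = -3460.3750
edge 1: (13,9.5)→(15,8.5)  cross = 13·8.5 − 15·9.5 = -32.0000; (r_i+r_j)·cross = 28·-32.0000 = -896.0000
edge 2: (15,8.5)→(17.5,30.5)  cross = 15·30.5 − 17.5·8.5 = 308.7500; (r_i+r_j)·cross = 32.5·308.7500 = 10034.3750
edge 3: (17.5,30.5)→(13.5,39)  cross = 17.5·39 − 13.5·30.5 = 270.7500; (r_i+r_j)·cross = 31·270.7500 = 8393.2500
edge 4: (13.5,39)→(8.5,39.5)  cross = 13.5·39.5 − 8.5·39 = 201.7500; (r_i+r_j)·cross = 22·201.7500 = 4438.5000
edge 5: (8.5,39.5)→(2.5,19)  cross = 8.5·19 − 2.5·39.5 = 62.7500; (r_i+r_j)·cross = 11·62.7500 = 690.2500
Σcross = 588.7500 → A = |Σcross|/2 = 294.3750 mm²
Σ(r_i+r_j)·cross = 19200.0000 → first moment M = |Σ|/6 = 3200.0000
R_c = M/A = 3200.0000/294.3750 = 10.8705 mm
θ = 325° = 5.672320 rad
V = θ·R_c·A = 5.672320·10.8705·294.3750 = 18151.424 mm³

Volume = 18151.424 mm³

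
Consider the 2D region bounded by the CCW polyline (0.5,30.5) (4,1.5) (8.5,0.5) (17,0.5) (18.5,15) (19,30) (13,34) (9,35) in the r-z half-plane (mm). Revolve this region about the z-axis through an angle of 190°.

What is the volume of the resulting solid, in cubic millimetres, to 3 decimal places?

Profile (r,z), 8 vertices: (0.5,30.5) (4,1.5) (8.5,0.5) (17,0.5) (18.5,15) (19,30) (13,34) (9,35)
edge 0: (0.5,30.5)→(4,1.5)  cross = 0.5·1.5 − 4·30.5 = -121.2500; (r_i+r_j)·cross = 4.5·-121.2500 = -545.6250
edge 1: (4,1.5)→(8.5,0.5)  cross = 4·0.5 − 8.5·1.5 = -10.7500; (r_i+r_j)·cross = 12.5·-10.7500 = -134.3750
edge 2: (8.5,0.5)→(17,0.5)  cross = 8.5·0.5 − 17·0.5 = -4.2500; (r_i+r_j)·cross = 25.5·-4.2500 = -108.3750
edge 3: (17,0.5)→(18.5,15)  cross = 17·15 − 18.5·0.5 = 245.7500; (r_i+r_j)·cross = 35.5·245.7500 = 8724.1250
edge 4: (18.5,15)→(19,30)  cross = 18.5·30 − 19·15 = 270.0000; (r_i+r_j)·cross = 37.5·270.0000 = 10125.0000
edge 5: (19,30)→(13,34)  cross = 19·34 − 13·30 = 256.0000; (r_i+r_j)·cross = 32·256.0000 = 8192.0000
edge 6: (13,34)→(9,35)  cross = 13·35 − 9·34 = 149.0000; (r_i+r_j)·cross = 22·149.0000 = 3278.0000
edge 7: (9,35)→(0.5,30.5)  cross = 9·30.5 − 0.5·35 = 257.0000; (r_i+r_j)·cross = 9.5·257.0000 = 2441.5000
Σcross = 1041.5000 → A = |Σcross|/2 = 520.7500 mm²
Σ(r_i+r_j)·cross = 31972.2500 → first moment M = |Σ|/6 = 5328.7083
R_c = M/A = 5328.7083/520.7500 = 10.2328 mm
θ = 190° = 3.316126 rad
V = θ·R_c·A = 3.316126·10.2328·520.7500 = 17670.666 mm³

Volume = 17670.666 mm³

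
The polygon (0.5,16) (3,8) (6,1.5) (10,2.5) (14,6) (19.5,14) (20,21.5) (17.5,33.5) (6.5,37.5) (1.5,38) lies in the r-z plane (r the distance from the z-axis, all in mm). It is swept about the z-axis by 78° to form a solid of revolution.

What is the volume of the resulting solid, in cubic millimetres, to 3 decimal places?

Profile (r,z), 10 vertices: (0.5,16) (3,8) (6,1.5) (10,2.5) (14,6) (19.5,14) (20,21.5) (17.5,33.5) (6.5,37.5) (1.5,38)
edge 0: (0.5,16)→(3,8)  cross = 0.5·8 − 3·16 = -44.0000; (r_i+r_j)·cross = 3.5·-44.0000 = -154.0000
edge 1: (3,8)→(6,1.5)  cross = 3·1.5 − 6·8 = -43.5000; (r_i+r_j)·cross = 9·-43.5000 = -391.5000
edge 2: (6,1.5)→(10,2.5)  cross = 6·2.5 − 10·1.5 = 0.0000; (r_i+r_j)·cross = 16·0.0000 = 0.0000
edge 3: (10,2.5)→(14,6)  cross = 10·6 − 14·2.5 = 25.0000; (r_i+r_j)·cross = 24·25.0000 = 600.0000
edge 4: (14,6)→(19.5,14)  cross = 14·14 − 19.5·6 = 79.0000; (r_i+r_j)·cross = 33.5·79.0000 = 2646.5000
edge 5: (19.5,14)→(20,21.5)  cross = 19.5·21.5 − 20·14 = 139.2500; (r_i+r_j)·cross = 39.5·139.2500 = 5500.3750
edge 6: (20,21.5)→(17.5,33.5)  cross = 20·33.5 − 17.5·21.5 = 293.7500; (r_i+r_j)·cross = 37.5·293.7500 = 11015.6250
edge 7: (17.5,33.5)→(6.5,37.5)  cross = 17.5·37.5 − 6.5·33.5 = 438.5000; (r_i+r_j)·cross = 24·438.5000 = 10524.0000
edge 8: (6.5,37.5)→(1.5,38)  cross = 6.5·38 − 1.5·37.5 = 190.7500; (r_i+r_j)·cross = 8·190.7500 = 1526.0000
edge 9: (1.5,38)→(0.5,16)  cross = 1.5·16 − 0.5·38 = 5.0000; (r_i+r_j)·cross = 2·5.0000 = 10.0000
Σcross = 1083.7500 → A = |Σcross|/2 = 541.8750 mm²
Σ(r_i+r_j)·cross = 31277.0000 → first moment M = |Σ|/6 = 5212.8333
R_c = M/A = 5212.8333/541.8750 = 9.6200 mm
θ = 78° = 1.361357 rad
V = θ·R_c·A = 1.361357·9.6200·541.8750 = 7096.526 mm³

Volume = 7096.526 mm³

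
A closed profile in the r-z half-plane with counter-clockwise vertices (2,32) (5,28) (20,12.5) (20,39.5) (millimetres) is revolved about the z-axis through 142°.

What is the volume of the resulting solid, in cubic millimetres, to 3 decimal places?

Profile (r,z), 4 vertices: (2,32) (5,28) (20,12.5) (20,39.5)
edge 0: (2,32)→(5,28)  cross = 2·28 − 5·32 = -104.0000; (r_i+r_j)·cross = 7·-104.0000 = -728.0000
edge 1: (5,28)→(20,12.5)  cross = 5·12.5 − 20·28 = -497.5000; (r_i+r_j)·cross = 25·-497.5000 = -12437.5000
edge 2: (20,12.5)→(20,39.5)  cross = 20·39.5 − 20·12.5 = 540.0000; (r_i+r_j)·cross = 40·540.0000 = 21600.0000
edge 3: (20,39.5)→(2,32)  cross = 20·32 − 2·39.5 = 561.0000; (r_i+r_j)·cross = 22·561.0000 = 12342.0000
Σcross = 499.5000 → A = |Σcross|/2 = 249.7500 mm²
Σ(r_i+r_j)·cross = 20776.5000 → first moment M = |Σ|/6 = 3462.7500
R_c = M/A = 3462.7500/249.7500 = 13.8649 mm
θ = 142° = 2.478368 rad
V = θ·R_c·A = 2.478368·13.8649·249.7500 = 8581.967 mm³

Volume = 8581.967 mm³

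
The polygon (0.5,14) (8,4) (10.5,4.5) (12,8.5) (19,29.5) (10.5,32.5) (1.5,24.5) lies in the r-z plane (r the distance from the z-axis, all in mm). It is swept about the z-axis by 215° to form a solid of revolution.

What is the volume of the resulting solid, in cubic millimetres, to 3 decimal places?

Volume = 10827.561 mm³

Profile (r,z), 7 vertices: (0.5,14) (8,4) (10.5,4.5) (12,8.5) (19,29.5) (10.5,32.5) (1.5,24.5)
edge 0: (0.5,14)→(8,4)  cross = 0.5·4 − 8·14 = -110.0000; (r_i+r_j)·cross = 8.5·-110.0000 = -935.0000
edge 1: (8,4)→(10.5,4.5)  cross = 8·4.5 − 10.5·4 = -6.0000; (r_i+r_j)·cross = 18.5·-6.0000 = -111.0000
edge 2: (10.5,4.5)→(12,8.5)  cross = 10.5·8.5 − 12·4.5 = 35.2500; (r_i+r_j)·cross = 22.5·35.2500 = 793.1250
edge 3: (12,8.5)→(19,29.5)  cross = 12·29.5 − 19·8.5 = 192.5000; (r_i+r_j)·cross = 31·192.5000 = 5967.5000
edge 4: (19,29.5)→(10.5,32.5)  cross = 19·32.5 − 10.5·29.5 = 307.7500; (r_i+r_j)·cross = 29.5·307.7500 = 9078.6250
edge 5: (10.5,32.5)→(1.5,24.5)  cross = 10.5·24.5 − 1.5·32.5 = 208.5000; (r_i+r_j)·cross = 12·208.5000 = 2502.0000
edge 6: (1.5,24.5)→(0.5,14)  cross = 1.5·14 − 0.5·24.5 = 8.7500; (r_i+r_j)·cross = 2·8.7500 = 17.5000
Σcross = 636.7500 → A = |Σcross|/2 = 318.3750 mm²
Σ(r_i+r_j)·cross = 17312.7500 → first moment M = |Σ|/6 = 2885.4583
R_c = M/A = 2885.4583/318.3750 = 9.0631 mm
θ = 215° = 3.752458 rad
V = θ·R_c·A = 3.752458·9.0631·318.3750 = 10827.561 mm³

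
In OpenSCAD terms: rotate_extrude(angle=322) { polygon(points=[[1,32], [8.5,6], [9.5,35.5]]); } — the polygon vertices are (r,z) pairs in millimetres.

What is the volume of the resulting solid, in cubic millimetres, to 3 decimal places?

Volume = 4400.195 mm³

Profile (r,z), 3 vertices: (1,32) (8.5,6) (9.5,35.5)
edge 0: (1,32)→(8.5,6)  cross = 1·6 − 8.5·32 = -266.0000; (r_i+r_j)·cross = 9.5·-266.0000 = -2527.0000
edge 1: (8.5,6)→(9.5,35.5)  cross = 8.5·35.5 − 9.5·6 = 244.7500; (r_i+r_j)·cross = 18·244.7500 = 4405.5000
edge 2: (9.5,35.5)→(1,32)  cross = 9.5·32 − 1·35.5 = 268.5000; (r_i+r_j)·cross = 10.5·268.5000 = 2819.2500
Σcross = 247.2500 → A = |Σcross|/2 = 123.6250 mm²
Σ(r_i+r_j)·cross = 4697.7500 → first moment M = |Σ|/6 = 782.9583
R_c = M/A = 782.9583/123.6250 = 6.3333 mm
θ = 322° = 5.619960 rad
V = θ·R_c·A = 5.619960·6.3333·123.6250 = 4400.195 mm³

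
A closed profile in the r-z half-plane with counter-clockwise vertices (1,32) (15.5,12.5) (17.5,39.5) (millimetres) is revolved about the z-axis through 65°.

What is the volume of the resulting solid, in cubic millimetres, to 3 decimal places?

Profile (r,z), 3 vertices: (1,32) (15.5,12.5) (17.5,39.5)
edge 0: (1,32)→(15.5,12.5)  cross = 1·12.5 − 15.5·32 = -483.5000; (r_i+r_j)·cross = 16.5·-483.5000 = -7977.7500
edge 1: (15.5,12.5)→(17.5,39.5)  cross = 15.5·39.5 − 17.5·12.5 = 393.5000; (r_i+r_j)·cross = 33·393.5000 = 12985.5000
edge 2: (17.5,39.5)→(1,32)  cross = 17.5·32 − 1·39.5 = 520.5000; (r_i+r_j)·cross = 18.5·520.5000 = 9629.2500
Σcross = 430.5000 → A = |Σcross|/2 = 215.2500 mm²
Σ(r_i+r_j)·cross = 14637.0000 → first moment M = |Σ|/6 = 2439.5000
R_c = M/A = 2439.5000/215.2500 = 11.3333 mm
θ = 65° = 1.134464 rad
V = θ·R_c·A = 1.134464·11.3333·215.2500 = 2767.525 mm³

Volume = 2767.525 mm³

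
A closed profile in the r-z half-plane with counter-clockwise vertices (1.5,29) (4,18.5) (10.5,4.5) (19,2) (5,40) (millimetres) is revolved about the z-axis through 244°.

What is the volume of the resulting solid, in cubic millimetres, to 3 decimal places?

Profile (r,z), 5 vertices: (1.5,29) (4,18.5) (10.5,4.5) (19,2) (5,40)
edge 0: (1.5,29)→(4,18.5)  cross = 1.5·18.5 − 4·29 = -88.2500; (r_i+r_j)·cross = 5.5·-88.2500 = -485.3750
edge 1: (4,18.5)→(10.5,4.5)  cross = 4·4.5 − 10.5·18.5 = -176.2500; (r_i+r_j)·cross = 14.5·-176.2500 = -2555.6250
edge 2: (10.5,4.5)→(19,2)  cross = 10.5·2 − 19·4.5 = -64.5000; (r_i+r_j)·cross = 29.5·-64.5000 = -1902.7500
edge 3: (19,2)→(5,40)  cross = 19·40 − 5·2 = 750.0000; (r_i+r_j)·cross = 24·750.0000 = 18000.0000
edge 4: (5,40)→(1.5,29)  cross = 5·29 − 1.5·40 = 85.0000; (r_i+r_j)·cross = 6.5·85.0000 = 552.5000
Σcross = 506.0000 → A = |Σcross|/2 = 253.0000 mm²
Σ(r_i+r_j)·cross = 13608.7500 → first moment M = |Σ|/6 = 2268.1250
R_c = M/A = 2268.1250/253.0000 = 8.9649 mm
θ = 244° = 4.258603 rad
V = θ·R_c·A = 4.258603·8.9649·253.0000 = 9659.045 mm³

Volume = 9659.045 mm³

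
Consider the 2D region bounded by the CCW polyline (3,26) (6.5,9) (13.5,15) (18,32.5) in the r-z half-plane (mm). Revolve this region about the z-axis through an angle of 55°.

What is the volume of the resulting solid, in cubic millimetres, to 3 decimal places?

Volume = 1802.611 mm³

Profile (r,z), 4 vertices: (3,26) (6.5,9) (13.5,15) (18,32.5)
edge 0: (3,26)→(6.5,9)  cross = 3·9 − 6.5·26 = -142.0000; (r_i+r_j)·cross = 9.5·-142.0000 = -1349.0000
edge 1: (6.5,9)→(13.5,15)  cross = 6.5·15 − 13.5·9 = -24.0000; (r_i+r_j)·cross = 20·-24.0000 = -480.0000
edge 2: (13.5,15)→(18,32.5)  cross = 13.5·32.5 − 18·15 = 168.7500; (r_i+r_j)·cross = 31.5·168.7500 = 5315.6250
edge 3: (18,32.5)→(3,26)  cross = 18·26 − 3·32.5 = 370.5000; (r_i+r_j)·cross = 21·370.5000 = 7780.5000
Σcross = 373.2500 → A = |Σcross|/2 = 186.6250 mm²
Σ(r_i+r_j)·cross = 11267.1250 → first moment M = |Σ|/6 = 1877.8542
R_c = M/A = 1877.8542/186.6250 = 10.0622 mm
θ = 55° = 0.959931 rad
V = θ·R_c·A = 0.959931·10.0622·186.6250 = 1802.611 mm³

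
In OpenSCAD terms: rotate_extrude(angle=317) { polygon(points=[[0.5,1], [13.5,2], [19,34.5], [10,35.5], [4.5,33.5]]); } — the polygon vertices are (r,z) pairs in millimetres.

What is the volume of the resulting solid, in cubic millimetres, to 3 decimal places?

Volume = 23755.773 mm³

Profile (r,z), 5 vertices: (0.5,1) (13.5,2) (19,34.5) (10,35.5) (4.5,33.5)
edge 0: (0.5,1)→(13.5,2)  cross = 0.5·2 − 13.5·1 = -12.5000; (r_i+r_j)·cross = 14·-12.5000 = -175.0000
edge 1: (13.5,2)→(19,34.5)  cross = 13.5·34.5 − 19·2 = 427.7500; (r_i+r_j)·cross = 32.5·427.7500 = 13901.8750
edge 2: (19,34.5)→(10,35.5)  cross = 19·35.5 − 10·34.5 = 329.5000; (r_i+r_j)·cross = 29·329.5000 = 9555.5000
edge 3: (10,35.5)→(4.5,33.5)  cross = 10·33.5 − 4.5·35.5 = 175.2500; (r_i+r_j)·cross = 14.5·175.2500 = 2541.1250
edge 4: (4.5,33.5)→(0.5,1)  cross = 4.5·1 − 0.5·33.5 = -12.2500; (r_i+r_j)·cross = 5·-12.2500 = -61.2500
Σcross = 907.7500 → A = |Σcross|/2 = 453.8750 mm²
Σ(r_i+r_j)·cross = 25762.2500 → first moment M = |Σ|/6 = 4293.7083
R_c = M/A = 4293.7083/453.8750 = 9.4601 mm
θ = 317° = 5.532694 rad
V = θ·R_c·A = 5.532694·9.4601·453.8750 = 23755.773 mm³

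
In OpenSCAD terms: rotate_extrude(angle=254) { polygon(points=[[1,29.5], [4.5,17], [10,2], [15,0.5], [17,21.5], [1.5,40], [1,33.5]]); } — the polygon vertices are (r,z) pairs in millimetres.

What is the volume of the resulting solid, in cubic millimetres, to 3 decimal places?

Volume = 13634.018 mm³

Profile (r,z), 7 vertices: (1,29.5) (4.5,17) (10,2) (15,0.5) (17,21.5) (1.5,40) (1,33.5)
edge 0: (1,29.5)→(4.5,17)  cross = 1·17 − 4.5·29.5 = -115.7500; (r_i+r_j)·cross = 5.5·-115.7500 = -636.6250
edge 1: (4.5,17)→(10,2)  cross = 4.5·2 − 10·17 = -161.0000; (r_i+r_j)·cross = 14.5·-161.0000 = -2334.5000
edge 2: (10,2)→(15,0.5)  cross = 10·0.5 − 15·2 = -25.0000; (r_i+r_j)·cross = 25·-25.0000 = -625.0000
edge 3: (15,0.5)→(17,21.5)  cross = 15·21.5 − 17·0.5 = 314.0000; (r_i+r_j)·cross = 32·314.0000 = 10048.0000
edge 4: (17,21.5)→(1.5,40)  cross = 17·40 − 1.5·21.5 = 647.7500; (r_i+r_j)·cross = 18.5·647.7500 = 11983.3750
edge 5: (1.5,40)→(1,33.5)  cross = 1.5·33.5 − 1·40 = 10.2500; (r_i+r_j)·cross = 2.5·10.2500 = 25.6250
edge 6: (1,33.5)→(1,29.5)  cross = 1·29.5 − 1·33.5 = -4.0000; (r_i+r_j)·cross = 2·-4.0000 = -8.0000
Σcross = 666.2500 → A = |Σcross|/2 = 333.1250 mm²
Σ(r_i+r_j)·cross = 18452.8750 → first moment M = |Σ|/6 = 3075.4792
R_c = M/A = 3075.4792/333.1250 = 9.2322 mm
θ = 254° = 4.433136 rad
V = θ·R_c·A = 4.433136·9.2322·333.1250 = 13634.018 mm³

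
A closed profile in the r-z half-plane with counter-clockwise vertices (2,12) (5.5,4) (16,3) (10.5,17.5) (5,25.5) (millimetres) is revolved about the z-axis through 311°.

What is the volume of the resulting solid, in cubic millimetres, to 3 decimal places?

Profile (r,z), 5 vertices: (2,12) (5.5,4) (16,3) (10.5,17.5) (5,25.5)
edge 0: (2,12)→(5.5,4)  cross = 2·4 − 5.5·12 = -58.0000; (r_i+r_j)·cross = 7.5·-58.0000 = -435.0000
edge 1: (5.5,4)→(16,3)  cross = 5.5·3 − 16·4 = -47.5000; (r_i+r_j)·cross = 21.5·-47.5000 = -1021.2500
edge 2: (16,3)→(10.5,17.5)  cross = 16·17.5 − 10.5·3 = 248.5000; (r_i+r_j)·cross = 26.5·248.5000 = 6585.2500
edge 3: (10.5,17.5)→(5,25.5)  cross = 10.5·25.5 − 5·17.5 = 180.2500; (r_i+r_j)·cross = 15.5·180.2500 = 2793.8750
edge 4: (5,25.5)→(2,12)  cross = 5·12 − 2·25.5 = 9.0000; (r_i+r_j)·cross = 7·9.0000 = 63.0000
Σcross = 332.2500 → A = |Σcross|/2 = 166.1250 mm²
Σ(r_i+r_j)·cross = 7985.8750 → first moment M = |Σ|/6 = 1330.9792
R_c = M/A = 1330.9792/166.1250 = 8.0119 mm
θ = 311° = 5.427974 rad
V = θ·R_c·A = 5.427974·8.0119·166.1250 = 7224.520 mm³

Volume = 7224.520 mm³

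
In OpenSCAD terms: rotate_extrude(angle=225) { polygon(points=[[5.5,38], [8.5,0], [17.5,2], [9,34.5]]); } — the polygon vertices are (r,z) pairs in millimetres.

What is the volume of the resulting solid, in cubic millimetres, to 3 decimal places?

Volume = 8933.904 mm³

Profile (r,z), 4 vertices: (5.5,38) (8.5,0) (17.5,2) (9,34.5)
edge 0: (5.5,38)→(8.5,0)  cross = 5.5·0 − 8.5·38 = -323.0000; (r_i+r_j)·cross = 14·-323.0000 = -4522.0000
edge 1: (8.5,0)→(17.5,2)  cross = 8.5·2 − 17.5·0 = 17.0000; (r_i+r_j)·cross = 26·17.0000 = 442.0000
edge 2: (17.5,2)→(9,34.5)  cross = 17.5·34.5 − 9·2 = 585.7500; (r_i+r_j)·cross = 26.5·585.7500 = 15522.3750
edge 3: (9,34.5)→(5.5,38)  cross = 9·38 − 5.5·34.5 = 152.2500; (r_i+r_j)·cross = 14.5·152.2500 = 2207.6250
Σcross = 432.0000 → A = |Σcross|/2 = 216.0000 mm²
Σ(r_i+r_j)·cross = 13650.0000 → first moment M = |Σ|/6 = 2275.0000
R_c = M/A = 2275.0000/216.0000 = 10.5324 mm
θ = 225° = 3.926991 rad
V = θ·R_c·A = 3.926991·10.5324·216.0000 = 8933.904 mm³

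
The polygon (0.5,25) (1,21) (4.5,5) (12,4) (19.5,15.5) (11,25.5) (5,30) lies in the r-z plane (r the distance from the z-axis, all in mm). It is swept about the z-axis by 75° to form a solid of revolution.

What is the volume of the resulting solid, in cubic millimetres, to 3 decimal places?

Profile (r,z), 7 vertices: (0.5,25) (1,21) (4.5,5) (12,4) (19.5,15.5) (11,25.5) (5,30)
edge 0: (0.5,25)→(1,21)  cross = 0.5·21 − 1·25 = -14.5000; (r_i+r_j)·cross = 1.5·-14.5000 = -21.7500
edge 1: (1,21)→(4.5,5)  cross = 1·5 − 4.5·21 = -89.5000; (r_i+r_j)·cross = 5.5·-89.5000 = -492.2500
edge 2: (4.5,5)→(12,4)  cross = 4.5·4 − 12·5 = -42.0000; (r_i+r_j)·cross = 16.5·-42.0000 = -693.0000
edge 3: (12,4)→(19.5,15.5)  cross = 12·15.5 − 19.5·4 = 108.0000; (r_i+r_j)·cross = 31.5·108.0000 = 3402.0000
edge 4: (19.5,15.5)→(11,25.5)  cross = 19.5·25.5 − 11·15.5 = 326.7500; (r_i+r_j)·cross = 30.5·326.7500 = 9965.8750
edge 5: (11,25.5)→(5,30)  cross = 11·30 − 5·25.5 = 202.5000; (r_i+r_j)·cross = 16·202.5000 = 3240.0000
edge 6: (5,30)→(0.5,25)  cross = 5·25 − 0.5·30 = 110.0000; (r_i+r_j)·cross = 5.5·110.0000 = 605.0000
Σcross = 601.2500 → A = |Σcross|/2 = 300.6250 mm²
Σ(r_i+r_j)·cross = 16005.8750 → first moment M = |Σ|/6 = 2667.6458
R_c = M/A = 2667.6458/300.6250 = 8.8737 mm
θ = 75° = 1.308997 rad
V = θ·R_c·A = 1.308997·8.8737·300.6250 = 3491.940 mm³

Volume = 3491.940 mm³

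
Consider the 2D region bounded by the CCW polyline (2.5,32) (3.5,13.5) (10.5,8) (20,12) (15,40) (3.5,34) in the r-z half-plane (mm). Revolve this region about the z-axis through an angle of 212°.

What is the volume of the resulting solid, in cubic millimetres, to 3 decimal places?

Volume = 15792.018 mm³

Profile (r,z), 6 vertices: (2.5,32) (3.5,13.5) (10.5,8) (20,12) (15,40) (3.5,34)
edge 0: (2.5,32)→(3.5,13.5)  cross = 2.5·13.5 − 3.5·32 = -78.2500; (r_i+r_j)·cross = 6·-78.2500 = -469.5000
edge 1: (3.5,13.5)→(10.5,8)  cross = 3.5·8 − 10.5·13.5 = -113.7500; (r_i+r_j)·cross = 14·-113.7500 = -1592.5000
edge 2: (10.5,8)→(20,12)  cross = 10.5·12 − 20·8 = -34.0000; (r_i+r_j)·cross = 30.5·-34.0000 = -1037.0000
edge 3: (20,12)→(15,40)  cross = 20·40 − 15·12 = 620.0000; (r_i+r_j)·cross = 35·620.0000 = 21700.0000
edge 4: (15,40)→(3.5,34)  cross = 15·34 − 3.5·40 = 370.0000; (r_i+r_j)·cross = 18.5·370.0000 = 6845.0000
edge 5: (3.5,34)→(2.5,32)  cross = 3.5·32 − 2.5·34 = 27.0000; (r_i+r_j)·cross = 6·27.0000 = 162.0000
Σcross = 791.0000 → A = |Σcross|/2 = 395.5000 mm²
Σ(r_i+r_j)·cross = 25608.0000 → first moment M = |Σ|/6 = 4268.0000
R_c = M/A = 4268.0000/395.5000 = 10.7914 mm
θ = 212° = 3.700098 rad
V = θ·R_c·A = 3.700098·10.7914·395.5000 = 15792.018 mm³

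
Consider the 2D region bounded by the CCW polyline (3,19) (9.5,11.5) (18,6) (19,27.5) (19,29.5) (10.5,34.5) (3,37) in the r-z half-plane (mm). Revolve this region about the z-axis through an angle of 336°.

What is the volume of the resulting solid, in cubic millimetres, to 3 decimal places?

Profile (r,z), 7 vertices: (3,19) (9.5,11.5) (18,6) (19,27.5) (19,29.5) (10.5,34.5) (3,37)
edge 0: (3,19)→(9.5,11.5)  cross = 3·11.5 − 9.5·19 = -146.0000; (r_i+r_j)·cross = 12.5·-146.0000 = -1825.0000
edge 1: (9.5,11.5)→(18,6)  cross = 9.5·6 − 18·11.5 = -150.0000; (r_i+r_j)·cross = 27.5·-150.0000 = -4125.0000
edge 2: (18,6)→(19,27.5)  cross = 18·27.5 − 19·6 = 381.0000; (r_i+r_j)·cross = 37·381.0000 = 14097.0000
edge 3: (19,27.5)→(19,29.5)  cross = 19·29.5 − 19·27.5 = 38.0000; (r_i+r_j)·cross = 38·38.0000 = 1444.0000
edge 4: (19,29.5)→(10.5,34.5)  cross = 19·34.5 − 10.5·29.5 = 345.7500; (r_i+r_j)·cross = 29.5·345.7500 = 10199.6250
edge 5: (10.5,34.5)→(3,37)  cross = 10.5·37 − 3·34.5 = 285.0000; (r_i+r_j)·cross = 13.5·285.0000 = 3847.5000
edge 6: (3,37)→(3,19)  cross = 3·19 − 3·37 = -54.0000; (r_i+r_j)·cross = 6·-54.0000 = -324.0000
Σcross = 699.7500 → A = |Σcross|/2 = 349.8750 mm²
Σ(r_i+r_j)·cross = 23314.1250 → first moment M = |Σ|/6 = 3885.6875
R_c = M/A = 3885.6875/349.8750 = 11.1059 mm
θ = 336° = 5.864306 rad
V = θ·R_c·A = 5.864306·11.1059·349.8750 = 22786.862 mm³

Volume = 22786.862 mm³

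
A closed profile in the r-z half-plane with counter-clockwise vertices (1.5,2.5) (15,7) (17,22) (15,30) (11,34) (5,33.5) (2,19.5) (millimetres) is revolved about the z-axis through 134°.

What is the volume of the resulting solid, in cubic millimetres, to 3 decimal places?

Profile (r,z), 7 vertices: (1.5,2.5) (15,7) (17,22) (15,30) (11,34) (5,33.5) (2,19.5)
edge 0: (1.5,2.5)→(15,7)  cross = 1.5·7 − 15·2.5 = -27.0000; (r_i+r_j)·cross = 16.5·-27.0000 = -445.5000
edge 1: (15,7)→(17,22)  cross = 15·22 − 17·7 = 211.0000; (r_i+r_j)·cross = 32·211.0000 = 6752.0000
edge 2: (17,22)→(15,30)  cross = 17·30 − 15·22 = 180.0000; (r_i+r_j)·cross = 32·180.0000 = 5760.0000
edge 3: (15,30)→(11,34)  cross = 15·34 − 11·30 = 180.0000; (r_i+r_j)·cross = 26·180.0000 = 4680.0000
edge 4: (11,34)→(5,33.5)  cross = 11·33.5 − 5·34 = 198.5000; (r_i+r_j)·cross = 16·198.5000 = 3176.0000
edge 5: (5,33.5)→(2,19.5)  cross = 5·19.5 − 2·33.5 = 30.5000; (r_i+r_j)·cross = 7·30.5000 = 213.5000
edge 6: (2,19.5)→(1.5,2.5)  cross = 2·2.5 − 1.5·19.5 = -24.2500; (r_i+r_j)·cross = 3.5·-24.2500 = -84.8750
Σcross = 748.7500 → A = |Σcross|/2 = 374.3750 mm²
Σ(r_i+r_j)·cross = 20051.1250 → first moment M = |Σ|/6 = 3341.8542
R_c = M/A = 3341.8542/374.3750 = 8.9265 mm
θ = 134° = 2.338741 rad
V = θ·R_c·A = 2.338741·8.9265·374.3750 = 7815.732 mm³

Volume = 7815.732 mm³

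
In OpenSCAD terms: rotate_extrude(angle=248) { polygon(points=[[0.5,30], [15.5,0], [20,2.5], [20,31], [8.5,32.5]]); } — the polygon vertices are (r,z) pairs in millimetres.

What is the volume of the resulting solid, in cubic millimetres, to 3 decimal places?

Profile (r,z), 5 vertices: (0.5,30) (15.5,0) (20,2.5) (20,31) (8.5,32.5)
edge 0: (0.5,30)→(15.5,0)  cross = 0.5·0 − 15.5·30 = -465.0000; (r_i+r_j)·cross = 16·-465.0000 = -7440.0000
edge 1: (15.5,0)→(20,2.5)  cross = 15.5·2.5 − 20·0 = 38.7500; (r_i+r_j)·cross = 35.5·38.7500 = 1375.6250
edge 2: (20,2.5)→(20,31)  cross = 20·31 − 20·2.5 = 570.0000; (r_i+r_j)·cross = 40·570.0000 = 22800.0000
edge 3: (20,31)→(8.5,32.5)  cross = 20·32.5 − 8.5·31 = 386.5000; (r_i+r_j)·cross = 28.5·386.5000 = 11015.2500
edge 4: (8.5,32.5)→(0.5,30)  cross = 8.5·30 − 0.5·32.5 = 238.7500; (r_i+r_j)·cross = 9·238.7500 = 2148.7500
Σcross = 769.0000 → A = |Σcross|/2 = 384.5000 mm²
Σ(r_i+r_j)·cross = 29899.6250 → first moment M = |Σ|/6 = 4983.2708
R_c = M/A = 4983.2708/384.5000 = 12.9604 mm
θ = 248° = 4.328417 rad
V = θ·R_c·A = 4.328417·12.9604·384.5000 = 21569.672 mm³

Volume = 21569.672 mm³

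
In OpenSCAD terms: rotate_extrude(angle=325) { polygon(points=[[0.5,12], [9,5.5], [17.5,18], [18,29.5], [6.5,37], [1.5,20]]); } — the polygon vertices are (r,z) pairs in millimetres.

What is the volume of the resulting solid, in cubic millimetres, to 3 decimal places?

Profile (r,z), 6 vertices: (0.5,12) (9,5.5) (17.5,18) (18,29.5) (6.5,37) (1.5,20)
edge 0: (0.5,12)→(9,5.5)  cross = 0.5·5.5 − 9·12 = -105.2500; (r_i+r_j)·cross = 9.5·-105.2500 = -999.8750
edge 1: (9,5.5)→(17.5,18)  cross = 9·18 − 17.5·5.5 = 65.7500; (r_i+r_j)·cross = 26.5·65.7500 = 1742.3750
edge 2: (17.5,18)→(18,29.5)  cross = 17.5·29.5 − 18·18 = 192.2500; (r_i+r_j)·cross = 35.5·192.2500 = 6824.8750
edge 3: (18,29.5)→(6.5,37)  cross = 18·37 − 6.5·29.5 = 474.2500; (r_i+r_j)·cross = 24.5·474.2500 = 11619.1250
edge 4: (6.5,37)→(1.5,20)  cross = 6.5·20 − 1.5·37 = 74.5000; (r_i+r_j)·cross = 8·74.5000 = 596.0000
edge 5: (1.5,20)→(0.5,12)  cross = 1.5·12 − 0.5·20 = 8.0000; (r_i+r_j)·cross = 2·8.0000 = 16.0000
Σcross = 709.5000 → A = |Σcross|/2 = 354.7500 mm²
Σ(r_i+r_j)·cross = 19798.5000 → first moment M = |Σ|/6 = 3299.7500
R_c = M/A = 3299.7500/354.7500 = 9.3016 mm
θ = 325° = 5.672320 rad
V = θ·R_c·A = 5.672320·9.3016·354.7500 = 18717.238 mm³

Volume = 18717.238 mm³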